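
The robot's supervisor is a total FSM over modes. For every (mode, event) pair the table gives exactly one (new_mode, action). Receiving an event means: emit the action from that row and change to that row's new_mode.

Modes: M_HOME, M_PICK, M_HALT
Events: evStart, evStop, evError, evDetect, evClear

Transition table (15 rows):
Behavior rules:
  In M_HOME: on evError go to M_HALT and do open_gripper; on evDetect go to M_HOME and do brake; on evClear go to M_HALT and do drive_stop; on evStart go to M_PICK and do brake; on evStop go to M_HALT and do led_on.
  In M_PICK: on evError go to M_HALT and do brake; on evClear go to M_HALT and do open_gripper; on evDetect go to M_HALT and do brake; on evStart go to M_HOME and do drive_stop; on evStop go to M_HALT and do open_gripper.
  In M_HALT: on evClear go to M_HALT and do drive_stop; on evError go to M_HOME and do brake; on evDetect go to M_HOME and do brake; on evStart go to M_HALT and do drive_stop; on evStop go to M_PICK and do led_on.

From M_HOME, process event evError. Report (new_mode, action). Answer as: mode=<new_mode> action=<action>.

mode=M_HALT action=open_gripper

current mode = M_HOME; filter table to that mode:
  (M_HOME, evError) → (M_HALT, open_gripper)  ← event matches
  (M_HOME, evDetect) → (M_HOME, brake)
  (M_HOME, evClear) → (M_HALT, drive_stop)
  (M_HOME, evStart) → (M_PICK, brake)
  (M_HOME, evStop) → (M_HALT, led_on)
event = evError selects (M_HALT, open_gripper)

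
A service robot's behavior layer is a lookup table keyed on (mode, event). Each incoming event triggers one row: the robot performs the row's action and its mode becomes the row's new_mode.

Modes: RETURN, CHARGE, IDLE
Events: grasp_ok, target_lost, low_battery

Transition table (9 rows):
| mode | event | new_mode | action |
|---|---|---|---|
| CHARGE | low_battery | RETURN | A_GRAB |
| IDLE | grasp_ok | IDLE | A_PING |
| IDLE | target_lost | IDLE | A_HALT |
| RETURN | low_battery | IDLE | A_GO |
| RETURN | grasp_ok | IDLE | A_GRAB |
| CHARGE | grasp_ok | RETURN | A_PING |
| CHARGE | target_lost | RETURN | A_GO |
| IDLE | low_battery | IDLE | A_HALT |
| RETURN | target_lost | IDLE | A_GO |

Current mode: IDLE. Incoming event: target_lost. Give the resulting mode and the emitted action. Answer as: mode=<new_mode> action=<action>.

mode=IDLE action=A_HALT

current mode = IDLE; filter table to that mode:
  (IDLE, grasp_ok) → (IDLE, A_PING)
  (IDLE, target_lost) → (IDLE, A_HALT)  ← event matches
  (IDLE, low_battery) → (IDLE, A_HALT)
event = target_lost selects (IDLE, A_HALT)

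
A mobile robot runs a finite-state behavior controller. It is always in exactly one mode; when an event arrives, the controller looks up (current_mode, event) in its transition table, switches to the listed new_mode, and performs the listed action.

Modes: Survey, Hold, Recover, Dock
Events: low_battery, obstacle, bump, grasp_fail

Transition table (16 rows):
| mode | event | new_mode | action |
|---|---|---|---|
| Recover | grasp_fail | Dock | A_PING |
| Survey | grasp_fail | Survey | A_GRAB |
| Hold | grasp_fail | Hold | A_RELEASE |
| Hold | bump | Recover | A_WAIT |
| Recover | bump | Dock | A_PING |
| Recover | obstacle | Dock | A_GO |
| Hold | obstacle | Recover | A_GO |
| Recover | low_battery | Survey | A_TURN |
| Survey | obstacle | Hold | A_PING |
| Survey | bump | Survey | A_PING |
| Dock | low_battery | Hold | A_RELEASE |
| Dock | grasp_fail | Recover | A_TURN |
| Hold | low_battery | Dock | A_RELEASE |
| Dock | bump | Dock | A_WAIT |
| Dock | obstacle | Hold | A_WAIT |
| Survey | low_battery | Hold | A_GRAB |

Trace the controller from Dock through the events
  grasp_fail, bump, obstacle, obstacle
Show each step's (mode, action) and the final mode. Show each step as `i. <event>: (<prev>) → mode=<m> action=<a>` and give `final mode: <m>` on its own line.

1. grasp_fail: (Dock) → mode=Recover action=A_TURN
2. bump: (Recover) → mode=Dock action=A_PING
3. obstacle: (Dock) → mode=Hold action=A_WAIT
4. obstacle: (Hold) → mode=Recover action=A_GO

final mode: Recover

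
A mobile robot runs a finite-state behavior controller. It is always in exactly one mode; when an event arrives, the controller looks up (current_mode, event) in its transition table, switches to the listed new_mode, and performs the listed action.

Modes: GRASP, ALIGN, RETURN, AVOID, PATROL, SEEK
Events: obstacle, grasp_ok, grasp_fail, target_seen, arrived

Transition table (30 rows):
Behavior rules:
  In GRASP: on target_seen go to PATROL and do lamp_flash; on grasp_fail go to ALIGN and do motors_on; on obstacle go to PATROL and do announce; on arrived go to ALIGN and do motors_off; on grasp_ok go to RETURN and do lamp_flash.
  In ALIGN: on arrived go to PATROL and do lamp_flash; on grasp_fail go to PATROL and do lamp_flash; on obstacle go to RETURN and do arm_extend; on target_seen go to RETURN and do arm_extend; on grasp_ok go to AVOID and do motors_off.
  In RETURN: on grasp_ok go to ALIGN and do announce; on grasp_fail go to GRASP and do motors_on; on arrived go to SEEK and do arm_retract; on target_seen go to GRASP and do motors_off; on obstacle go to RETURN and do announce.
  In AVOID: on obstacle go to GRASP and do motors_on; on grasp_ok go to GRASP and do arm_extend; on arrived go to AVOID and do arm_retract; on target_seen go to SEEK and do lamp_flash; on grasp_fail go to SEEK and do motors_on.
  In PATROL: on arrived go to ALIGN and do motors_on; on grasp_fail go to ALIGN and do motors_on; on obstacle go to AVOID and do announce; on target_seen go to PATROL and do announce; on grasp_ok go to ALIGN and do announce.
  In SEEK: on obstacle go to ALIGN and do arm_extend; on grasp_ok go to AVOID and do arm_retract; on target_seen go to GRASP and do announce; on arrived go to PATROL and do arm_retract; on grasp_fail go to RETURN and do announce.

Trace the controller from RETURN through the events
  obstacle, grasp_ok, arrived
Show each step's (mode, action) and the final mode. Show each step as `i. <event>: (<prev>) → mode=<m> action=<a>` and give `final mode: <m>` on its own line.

final mode: PATROL

1. obstacle: (RETURN) → mode=RETURN action=announce
2. grasp_ok: (RETURN) → mode=ALIGN action=announce
3. arrived: (ALIGN) → mode=PATROL action=lamp_flash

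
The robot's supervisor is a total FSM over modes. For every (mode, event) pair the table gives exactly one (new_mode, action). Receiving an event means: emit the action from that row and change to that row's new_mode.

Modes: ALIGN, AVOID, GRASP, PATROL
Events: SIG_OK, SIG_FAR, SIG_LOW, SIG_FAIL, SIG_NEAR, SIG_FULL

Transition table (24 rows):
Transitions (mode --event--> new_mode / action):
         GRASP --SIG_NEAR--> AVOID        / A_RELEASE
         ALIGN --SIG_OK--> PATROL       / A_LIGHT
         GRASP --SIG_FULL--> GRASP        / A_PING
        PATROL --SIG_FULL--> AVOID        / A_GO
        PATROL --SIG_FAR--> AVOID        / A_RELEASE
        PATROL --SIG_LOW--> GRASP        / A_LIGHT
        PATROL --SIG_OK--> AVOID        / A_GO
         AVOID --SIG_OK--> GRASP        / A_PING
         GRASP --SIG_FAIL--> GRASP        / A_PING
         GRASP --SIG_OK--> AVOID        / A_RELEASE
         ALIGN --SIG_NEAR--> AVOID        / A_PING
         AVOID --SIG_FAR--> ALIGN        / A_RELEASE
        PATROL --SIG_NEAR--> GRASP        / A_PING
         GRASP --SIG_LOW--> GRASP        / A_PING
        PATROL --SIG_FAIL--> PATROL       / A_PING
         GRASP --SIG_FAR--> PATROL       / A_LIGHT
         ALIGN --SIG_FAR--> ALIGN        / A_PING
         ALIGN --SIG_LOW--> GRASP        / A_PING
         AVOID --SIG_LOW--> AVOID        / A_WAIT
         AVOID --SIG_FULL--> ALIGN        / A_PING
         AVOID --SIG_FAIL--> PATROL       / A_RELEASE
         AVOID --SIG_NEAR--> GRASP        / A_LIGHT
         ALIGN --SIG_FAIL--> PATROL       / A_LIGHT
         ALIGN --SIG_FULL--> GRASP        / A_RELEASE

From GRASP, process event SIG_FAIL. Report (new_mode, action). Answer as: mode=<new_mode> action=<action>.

current mode = GRASP; filter table to that mode:
  (GRASP, SIG_NEAR) → (AVOID, A_RELEASE)
  (GRASP, SIG_FULL) → (GRASP, A_PING)
  (GRASP, SIG_FAIL) → (GRASP, A_PING)  ← event matches
  (GRASP, SIG_OK) → (AVOID, A_RELEASE)
  (GRASP, SIG_LOW) → (GRASP, A_PING)
  (GRASP, SIG_FAR) → (PATROL, A_LIGHT)
event = SIG_FAIL selects (GRASP, A_PING)

mode=GRASP action=A_PING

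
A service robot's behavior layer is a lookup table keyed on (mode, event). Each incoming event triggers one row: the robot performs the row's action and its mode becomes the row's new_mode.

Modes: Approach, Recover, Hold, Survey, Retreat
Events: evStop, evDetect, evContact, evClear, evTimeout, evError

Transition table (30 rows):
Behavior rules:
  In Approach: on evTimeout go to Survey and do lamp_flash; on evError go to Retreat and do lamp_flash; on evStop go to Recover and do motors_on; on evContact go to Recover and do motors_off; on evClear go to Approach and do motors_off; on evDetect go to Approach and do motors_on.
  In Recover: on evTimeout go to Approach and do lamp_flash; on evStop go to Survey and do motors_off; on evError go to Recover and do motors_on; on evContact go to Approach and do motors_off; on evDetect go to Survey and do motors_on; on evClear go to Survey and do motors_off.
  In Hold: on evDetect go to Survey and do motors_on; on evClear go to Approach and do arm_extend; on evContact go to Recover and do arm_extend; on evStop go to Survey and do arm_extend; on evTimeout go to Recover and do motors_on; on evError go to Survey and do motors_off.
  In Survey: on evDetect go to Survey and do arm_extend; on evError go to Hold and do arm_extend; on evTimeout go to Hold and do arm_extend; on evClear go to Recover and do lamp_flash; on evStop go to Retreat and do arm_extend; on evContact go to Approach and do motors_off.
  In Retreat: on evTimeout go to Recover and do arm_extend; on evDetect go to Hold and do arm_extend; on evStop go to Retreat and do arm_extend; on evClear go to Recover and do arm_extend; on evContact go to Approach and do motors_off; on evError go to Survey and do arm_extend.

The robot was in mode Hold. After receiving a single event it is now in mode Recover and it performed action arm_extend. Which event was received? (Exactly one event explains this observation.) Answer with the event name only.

evContact

try evStop: (Hold, evStop) → (Survey, arm_extend)
try evDetect: (Hold, evDetect) → (Survey, motors_on)
try evContact: (Hold, evContact) → (Recover, arm_extend)  ← matches
try evClear: (Hold, evClear) → (Approach, arm_extend)
try evTimeout: (Hold, evTimeout) → (Recover, motors_on)
try evError: (Hold, evError) → (Survey, motors_off)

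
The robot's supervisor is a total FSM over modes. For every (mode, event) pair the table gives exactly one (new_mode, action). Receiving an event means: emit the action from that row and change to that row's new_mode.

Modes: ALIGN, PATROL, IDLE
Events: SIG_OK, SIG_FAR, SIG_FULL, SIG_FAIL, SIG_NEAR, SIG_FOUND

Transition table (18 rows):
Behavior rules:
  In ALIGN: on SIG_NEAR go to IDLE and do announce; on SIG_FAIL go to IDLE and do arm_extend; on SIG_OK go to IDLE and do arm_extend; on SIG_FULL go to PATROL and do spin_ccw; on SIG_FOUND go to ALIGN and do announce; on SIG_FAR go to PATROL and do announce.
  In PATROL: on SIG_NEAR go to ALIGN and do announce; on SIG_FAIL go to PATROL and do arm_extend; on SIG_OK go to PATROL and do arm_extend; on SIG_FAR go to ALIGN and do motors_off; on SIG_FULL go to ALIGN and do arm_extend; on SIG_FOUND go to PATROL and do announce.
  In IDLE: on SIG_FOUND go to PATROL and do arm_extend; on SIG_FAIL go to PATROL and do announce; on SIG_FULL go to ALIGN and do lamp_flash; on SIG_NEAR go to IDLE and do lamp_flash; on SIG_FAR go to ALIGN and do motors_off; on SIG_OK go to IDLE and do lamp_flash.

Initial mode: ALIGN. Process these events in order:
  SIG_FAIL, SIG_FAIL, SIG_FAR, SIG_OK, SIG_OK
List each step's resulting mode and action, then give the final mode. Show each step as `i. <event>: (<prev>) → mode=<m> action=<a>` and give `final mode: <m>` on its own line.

1. SIG_FAIL: (ALIGN) → mode=IDLE action=arm_extend
2. SIG_FAIL: (IDLE) → mode=PATROL action=announce
3. SIG_FAR: (PATROL) → mode=ALIGN action=motors_off
4. SIG_OK: (ALIGN) → mode=IDLE action=arm_extend
5. SIG_OK: (IDLE) → mode=IDLE action=lamp_flash

final mode: IDLE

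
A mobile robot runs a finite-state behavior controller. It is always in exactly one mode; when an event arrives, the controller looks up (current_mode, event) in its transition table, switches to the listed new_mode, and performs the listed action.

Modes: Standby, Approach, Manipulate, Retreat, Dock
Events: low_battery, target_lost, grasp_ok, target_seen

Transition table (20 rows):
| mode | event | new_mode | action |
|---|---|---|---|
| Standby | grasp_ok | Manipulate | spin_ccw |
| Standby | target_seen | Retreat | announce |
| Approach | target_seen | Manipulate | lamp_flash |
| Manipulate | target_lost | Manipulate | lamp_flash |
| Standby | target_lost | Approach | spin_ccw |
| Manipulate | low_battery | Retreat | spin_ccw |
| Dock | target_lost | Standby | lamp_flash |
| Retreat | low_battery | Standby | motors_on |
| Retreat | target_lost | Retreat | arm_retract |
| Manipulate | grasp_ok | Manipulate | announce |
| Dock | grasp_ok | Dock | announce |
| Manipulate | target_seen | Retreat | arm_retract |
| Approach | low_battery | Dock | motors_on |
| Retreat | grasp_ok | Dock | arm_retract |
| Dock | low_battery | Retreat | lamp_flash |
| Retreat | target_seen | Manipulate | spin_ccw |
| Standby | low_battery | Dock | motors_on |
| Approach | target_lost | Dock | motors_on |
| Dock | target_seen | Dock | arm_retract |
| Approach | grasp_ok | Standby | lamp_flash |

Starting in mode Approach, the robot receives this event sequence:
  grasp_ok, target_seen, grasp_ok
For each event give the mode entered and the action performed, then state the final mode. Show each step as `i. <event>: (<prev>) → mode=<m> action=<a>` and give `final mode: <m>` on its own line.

1. grasp_ok: (Approach) → mode=Standby action=lamp_flash
2. target_seen: (Standby) → mode=Retreat action=announce
3. grasp_ok: (Retreat) → mode=Dock action=arm_retract

final mode: Dock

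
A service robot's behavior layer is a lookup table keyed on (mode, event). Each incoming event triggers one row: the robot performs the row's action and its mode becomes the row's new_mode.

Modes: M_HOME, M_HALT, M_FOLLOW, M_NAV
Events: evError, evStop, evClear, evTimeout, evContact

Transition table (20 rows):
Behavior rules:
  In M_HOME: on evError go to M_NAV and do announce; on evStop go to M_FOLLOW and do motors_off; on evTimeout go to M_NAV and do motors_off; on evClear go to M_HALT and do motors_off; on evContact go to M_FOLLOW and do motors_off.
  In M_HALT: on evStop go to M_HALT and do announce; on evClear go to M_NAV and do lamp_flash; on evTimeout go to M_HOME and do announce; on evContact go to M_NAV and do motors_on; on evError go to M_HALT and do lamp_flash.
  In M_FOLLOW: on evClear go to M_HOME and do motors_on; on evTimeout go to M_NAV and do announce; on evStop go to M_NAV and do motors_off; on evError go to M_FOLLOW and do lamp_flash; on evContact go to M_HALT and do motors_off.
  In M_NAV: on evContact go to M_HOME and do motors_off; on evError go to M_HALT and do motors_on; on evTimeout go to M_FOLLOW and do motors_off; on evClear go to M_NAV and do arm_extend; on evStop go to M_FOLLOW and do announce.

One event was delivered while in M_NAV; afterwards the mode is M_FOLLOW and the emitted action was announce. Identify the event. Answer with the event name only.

try evError: (M_NAV, evError) → (M_HALT, motors_on)
try evStop: (M_NAV, evStop) → (M_FOLLOW, announce)  ← matches
try evClear: (M_NAV, evClear) → (M_NAV, arm_extend)
try evTimeout: (M_NAV, evTimeout) → (M_FOLLOW, motors_off)
try evContact: (M_NAV, evContact) → (M_HOME, motors_off)

evStop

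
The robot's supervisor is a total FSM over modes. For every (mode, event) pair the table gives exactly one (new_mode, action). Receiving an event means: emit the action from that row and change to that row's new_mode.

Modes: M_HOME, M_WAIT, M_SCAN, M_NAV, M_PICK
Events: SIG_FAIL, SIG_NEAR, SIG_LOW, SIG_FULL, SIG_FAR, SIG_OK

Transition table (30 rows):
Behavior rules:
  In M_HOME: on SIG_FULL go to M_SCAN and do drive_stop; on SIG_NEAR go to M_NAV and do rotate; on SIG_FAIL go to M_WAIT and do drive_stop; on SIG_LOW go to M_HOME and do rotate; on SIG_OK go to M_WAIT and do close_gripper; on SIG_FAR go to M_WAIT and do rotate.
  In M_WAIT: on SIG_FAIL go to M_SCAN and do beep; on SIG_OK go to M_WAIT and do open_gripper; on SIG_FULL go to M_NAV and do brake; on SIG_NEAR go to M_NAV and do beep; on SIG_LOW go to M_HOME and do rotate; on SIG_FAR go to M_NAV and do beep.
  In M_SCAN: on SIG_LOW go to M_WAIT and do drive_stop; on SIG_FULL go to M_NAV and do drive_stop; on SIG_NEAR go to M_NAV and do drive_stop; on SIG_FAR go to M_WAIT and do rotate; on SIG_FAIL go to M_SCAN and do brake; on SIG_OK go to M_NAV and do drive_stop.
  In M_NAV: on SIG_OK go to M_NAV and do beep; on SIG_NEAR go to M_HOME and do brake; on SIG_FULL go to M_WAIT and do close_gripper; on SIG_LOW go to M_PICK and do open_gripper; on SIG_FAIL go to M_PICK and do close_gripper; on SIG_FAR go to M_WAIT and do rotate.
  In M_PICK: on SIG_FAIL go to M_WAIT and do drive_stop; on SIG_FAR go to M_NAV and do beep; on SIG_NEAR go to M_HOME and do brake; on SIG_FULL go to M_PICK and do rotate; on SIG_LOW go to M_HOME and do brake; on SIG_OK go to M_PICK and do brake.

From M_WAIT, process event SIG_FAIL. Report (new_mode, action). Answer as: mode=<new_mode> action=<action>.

current mode = M_WAIT; filter table to that mode:
  (M_WAIT, SIG_FAIL) → (M_SCAN, beep)  ← event matches
  (M_WAIT, SIG_OK) → (M_WAIT, open_gripper)
  (M_WAIT, SIG_FULL) → (M_NAV, brake)
  (M_WAIT, SIG_NEAR) → (M_NAV, beep)
  (M_WAIT, SIG_LOW) → (M_HOME, rotate)
  (M_WAIT, SIG_FAR) → (M_NAV, beep)
event = SIG_FAIL selects (M_SCAN, beep)

mode=M_SCAN action=beep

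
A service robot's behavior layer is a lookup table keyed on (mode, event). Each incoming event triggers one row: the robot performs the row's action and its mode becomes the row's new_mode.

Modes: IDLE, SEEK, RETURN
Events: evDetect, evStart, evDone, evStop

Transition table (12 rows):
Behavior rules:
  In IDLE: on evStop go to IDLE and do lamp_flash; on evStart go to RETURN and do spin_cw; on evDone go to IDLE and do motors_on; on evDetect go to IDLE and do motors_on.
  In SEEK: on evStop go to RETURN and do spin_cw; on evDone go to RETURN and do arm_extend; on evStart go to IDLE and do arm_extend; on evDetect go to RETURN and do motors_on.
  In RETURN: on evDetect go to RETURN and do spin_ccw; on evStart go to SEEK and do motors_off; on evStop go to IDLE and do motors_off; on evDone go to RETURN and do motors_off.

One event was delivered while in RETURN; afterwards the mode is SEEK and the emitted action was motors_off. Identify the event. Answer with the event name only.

evStart

try evDetect: (RETURN, evDetect) → (RETURN, spin_ccw)
try evStart: (RETURN, evStart) → (SEEK, motors_off)  ← matches
try evDone: (RETURN, evDone) → (RETURN, motors_off)
try evStop: (RETURN, evStop) → (IDLE, motors_off)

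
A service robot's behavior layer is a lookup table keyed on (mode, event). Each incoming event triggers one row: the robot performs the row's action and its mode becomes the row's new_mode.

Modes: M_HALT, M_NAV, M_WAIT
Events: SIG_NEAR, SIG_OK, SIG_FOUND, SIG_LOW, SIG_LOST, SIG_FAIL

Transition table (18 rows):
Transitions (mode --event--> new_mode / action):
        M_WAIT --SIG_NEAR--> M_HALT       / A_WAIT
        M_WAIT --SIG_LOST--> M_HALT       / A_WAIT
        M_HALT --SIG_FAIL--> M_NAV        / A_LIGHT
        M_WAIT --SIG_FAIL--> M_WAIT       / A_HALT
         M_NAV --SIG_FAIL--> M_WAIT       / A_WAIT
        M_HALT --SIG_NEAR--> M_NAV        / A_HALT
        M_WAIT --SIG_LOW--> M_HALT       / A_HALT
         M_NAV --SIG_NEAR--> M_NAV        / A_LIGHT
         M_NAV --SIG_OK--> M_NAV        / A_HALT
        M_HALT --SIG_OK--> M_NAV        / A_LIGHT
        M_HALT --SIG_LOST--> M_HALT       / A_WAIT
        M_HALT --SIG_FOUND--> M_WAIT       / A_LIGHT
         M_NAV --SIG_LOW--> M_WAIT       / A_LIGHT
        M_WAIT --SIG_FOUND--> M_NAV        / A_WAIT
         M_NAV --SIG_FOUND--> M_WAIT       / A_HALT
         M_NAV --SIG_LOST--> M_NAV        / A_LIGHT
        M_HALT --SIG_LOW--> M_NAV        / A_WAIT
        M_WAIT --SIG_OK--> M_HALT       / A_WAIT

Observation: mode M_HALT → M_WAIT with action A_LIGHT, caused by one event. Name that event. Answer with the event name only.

try SIG_NEAR: (M_HALT, SIG_NEAR) → (M_NAV, A_HALT)
try SIG_OK: (M_HALT, SIG_OK) → (M_NAV, A_LIGHT)
try SIG_FOUND: (M_HALT, SIG_FOUND) → (M_WAIT, A_LIGHT)  ← matches
try SIG_LOW: (M_HALT, SIG_LOW) → (M_NAV, A_WAIT)
try SIG_LOST: (M_HALT, SIG_LOST) → (M_HALT, A_WAIT)
try SIG_FAIL: (M_HALT, SIG_FAIL) → (M_NAV, A_LIGHT)

SIG_FOUND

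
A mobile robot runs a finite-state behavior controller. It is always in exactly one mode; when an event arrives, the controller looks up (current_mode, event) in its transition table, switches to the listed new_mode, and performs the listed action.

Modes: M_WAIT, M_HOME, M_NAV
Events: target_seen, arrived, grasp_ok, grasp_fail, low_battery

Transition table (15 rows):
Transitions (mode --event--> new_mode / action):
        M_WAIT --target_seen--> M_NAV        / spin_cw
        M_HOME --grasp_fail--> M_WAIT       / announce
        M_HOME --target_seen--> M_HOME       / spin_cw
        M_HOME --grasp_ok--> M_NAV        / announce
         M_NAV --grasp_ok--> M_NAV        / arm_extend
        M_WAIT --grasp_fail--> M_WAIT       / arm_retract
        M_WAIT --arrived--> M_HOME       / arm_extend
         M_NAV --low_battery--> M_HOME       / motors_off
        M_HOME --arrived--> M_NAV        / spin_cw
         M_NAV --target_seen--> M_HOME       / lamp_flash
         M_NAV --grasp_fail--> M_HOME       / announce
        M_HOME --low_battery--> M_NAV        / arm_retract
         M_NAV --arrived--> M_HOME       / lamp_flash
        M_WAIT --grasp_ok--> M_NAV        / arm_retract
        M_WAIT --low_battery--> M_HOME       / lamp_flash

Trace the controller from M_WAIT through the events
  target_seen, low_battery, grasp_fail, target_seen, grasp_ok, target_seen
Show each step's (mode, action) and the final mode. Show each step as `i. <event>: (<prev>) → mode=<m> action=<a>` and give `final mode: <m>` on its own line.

final mode: M_HOME

1. target_seen: (M_WAIT) → mode=M_NAV action=spin_cw
2. low_battery: (M_NAV) → mode=M_HOME action=motors_off
3. grasp_fail: (M_HOME) → mode=M_WAIT action=announce
4. target_seen: (M_WAIT) → mode=M_NAV action=spin_cw
5. grasp_ok: (M_NAV) → mode=M_NAV action=arm_extend
6. target_seen: (M_NAV) → mode=M_HOME action=lamp_flash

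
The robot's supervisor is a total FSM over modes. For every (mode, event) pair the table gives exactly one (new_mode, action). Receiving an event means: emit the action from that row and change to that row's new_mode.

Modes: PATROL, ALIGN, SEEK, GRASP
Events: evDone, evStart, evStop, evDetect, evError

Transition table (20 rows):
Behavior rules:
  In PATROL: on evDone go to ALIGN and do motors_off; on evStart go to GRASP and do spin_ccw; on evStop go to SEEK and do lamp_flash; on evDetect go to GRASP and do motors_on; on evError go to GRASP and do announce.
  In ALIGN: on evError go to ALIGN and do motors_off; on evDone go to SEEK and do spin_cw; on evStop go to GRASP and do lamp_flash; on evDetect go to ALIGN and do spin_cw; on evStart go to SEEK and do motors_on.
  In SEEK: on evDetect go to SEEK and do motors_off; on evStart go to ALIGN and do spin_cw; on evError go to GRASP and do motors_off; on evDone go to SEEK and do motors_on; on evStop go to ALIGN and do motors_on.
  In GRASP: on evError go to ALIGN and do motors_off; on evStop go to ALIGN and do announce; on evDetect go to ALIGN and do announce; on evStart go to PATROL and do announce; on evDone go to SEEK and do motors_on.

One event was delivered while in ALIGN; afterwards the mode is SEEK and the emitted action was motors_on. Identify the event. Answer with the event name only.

evStart

try evDone: (ALIGN, evDone) → (SEEK, spin_cw)
try evStart: (ALIGN, evStart) → (SEEK, motors_on)  ← matches
try evStop: (ALIGN, evStop) → (GRASP, lamp_flash)
try evDetect: (ALIGN, evDetect) → (ALIGN, spin_cw)
try evError: (ALIGN, evError) → (ALIGN, motors_off)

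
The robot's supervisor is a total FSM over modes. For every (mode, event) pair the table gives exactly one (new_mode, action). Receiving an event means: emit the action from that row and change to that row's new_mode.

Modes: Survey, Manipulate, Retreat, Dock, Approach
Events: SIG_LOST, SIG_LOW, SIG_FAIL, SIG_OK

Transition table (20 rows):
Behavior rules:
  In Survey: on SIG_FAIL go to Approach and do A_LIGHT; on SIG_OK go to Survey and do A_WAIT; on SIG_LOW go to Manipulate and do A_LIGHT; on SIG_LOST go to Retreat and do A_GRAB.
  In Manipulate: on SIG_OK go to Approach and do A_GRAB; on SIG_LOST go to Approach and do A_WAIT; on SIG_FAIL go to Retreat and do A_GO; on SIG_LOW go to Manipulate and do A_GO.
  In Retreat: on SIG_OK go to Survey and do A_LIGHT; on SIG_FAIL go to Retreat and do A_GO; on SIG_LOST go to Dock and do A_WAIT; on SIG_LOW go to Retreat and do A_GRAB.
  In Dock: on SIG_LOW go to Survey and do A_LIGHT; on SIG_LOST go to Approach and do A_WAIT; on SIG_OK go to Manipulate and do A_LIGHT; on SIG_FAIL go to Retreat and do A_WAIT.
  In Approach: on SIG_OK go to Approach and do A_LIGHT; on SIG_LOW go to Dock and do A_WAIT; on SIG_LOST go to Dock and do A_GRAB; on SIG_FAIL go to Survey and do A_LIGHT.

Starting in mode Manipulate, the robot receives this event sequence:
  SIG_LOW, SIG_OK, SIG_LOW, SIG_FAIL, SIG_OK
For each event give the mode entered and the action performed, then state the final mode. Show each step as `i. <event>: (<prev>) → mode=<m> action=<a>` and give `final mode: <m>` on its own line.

1. SIG_LOW: (Manipulate) → mode=Manipulate action=A_GO
2. SIG_OK: (Manipulate) → mode=Approach action=A_GRAB
3. SIG_LOW: (Approach) → mode=Dock action=A_WAIT
4. SIG_FAIL: (Dock) → mode=Retreat action=A_WAIT
5. SIG_OK: (Retreat) → mode=Survey action=A_LIGHT

final mode: Survey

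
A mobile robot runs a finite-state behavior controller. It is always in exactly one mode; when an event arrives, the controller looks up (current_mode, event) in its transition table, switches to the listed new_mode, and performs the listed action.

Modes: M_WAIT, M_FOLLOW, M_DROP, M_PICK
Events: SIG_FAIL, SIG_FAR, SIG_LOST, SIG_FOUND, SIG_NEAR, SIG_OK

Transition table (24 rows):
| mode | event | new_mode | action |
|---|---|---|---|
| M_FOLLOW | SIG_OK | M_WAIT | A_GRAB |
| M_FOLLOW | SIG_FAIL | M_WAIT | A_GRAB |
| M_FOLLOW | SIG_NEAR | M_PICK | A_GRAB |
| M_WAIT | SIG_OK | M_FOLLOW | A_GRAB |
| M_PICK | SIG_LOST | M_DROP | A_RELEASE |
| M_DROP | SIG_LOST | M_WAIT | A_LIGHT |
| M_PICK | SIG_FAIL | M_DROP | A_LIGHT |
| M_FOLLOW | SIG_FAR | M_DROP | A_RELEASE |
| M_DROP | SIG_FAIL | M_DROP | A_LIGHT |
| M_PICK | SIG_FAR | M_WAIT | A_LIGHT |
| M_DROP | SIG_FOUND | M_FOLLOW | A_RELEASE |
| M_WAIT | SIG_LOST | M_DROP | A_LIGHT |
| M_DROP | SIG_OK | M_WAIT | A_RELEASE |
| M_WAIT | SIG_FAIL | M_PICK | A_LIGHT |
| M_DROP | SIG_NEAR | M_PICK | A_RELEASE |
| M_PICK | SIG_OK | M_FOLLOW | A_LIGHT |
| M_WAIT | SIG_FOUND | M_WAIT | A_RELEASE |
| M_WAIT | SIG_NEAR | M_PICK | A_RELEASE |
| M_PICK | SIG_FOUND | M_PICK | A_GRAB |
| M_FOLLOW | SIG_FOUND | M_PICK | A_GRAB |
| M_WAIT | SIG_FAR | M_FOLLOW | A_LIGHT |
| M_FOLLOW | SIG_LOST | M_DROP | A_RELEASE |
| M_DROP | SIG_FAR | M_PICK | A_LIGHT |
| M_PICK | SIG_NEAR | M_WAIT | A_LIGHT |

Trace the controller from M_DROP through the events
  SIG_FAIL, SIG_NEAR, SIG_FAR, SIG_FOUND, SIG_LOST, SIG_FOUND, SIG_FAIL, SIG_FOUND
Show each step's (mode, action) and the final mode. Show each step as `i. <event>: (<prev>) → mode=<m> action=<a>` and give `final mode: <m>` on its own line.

final mode: M_WAIT

1. SIG_FAIL: (M_DROP) → mode=M_DROP action=A_LIGHT
2. SIG_NEAR: (M_DROP) → mode=M_PICK action=A_RELEASE
3. SIG_FAR: (M_PICK) → mode=M_WAIT action=A_LIGHT
4. SIG_FOUND: (M_WAIT) → mode=M_WAIT action=A_RELEASE
5. SIG_LOST: (M_WAIT) → mode=M_DROP action=A_LIGHT
6. SIG_FOUND: (M_DROP) → mode=M_FOLLOW action=A_RELEASE
7. SIG_FAIL: (M_FOLLOW) → mode=M_WAIT action=A_GRAB
8. SIG_FOUND: (M_WAIT) → mode=M_WAIT action=A_RELEASE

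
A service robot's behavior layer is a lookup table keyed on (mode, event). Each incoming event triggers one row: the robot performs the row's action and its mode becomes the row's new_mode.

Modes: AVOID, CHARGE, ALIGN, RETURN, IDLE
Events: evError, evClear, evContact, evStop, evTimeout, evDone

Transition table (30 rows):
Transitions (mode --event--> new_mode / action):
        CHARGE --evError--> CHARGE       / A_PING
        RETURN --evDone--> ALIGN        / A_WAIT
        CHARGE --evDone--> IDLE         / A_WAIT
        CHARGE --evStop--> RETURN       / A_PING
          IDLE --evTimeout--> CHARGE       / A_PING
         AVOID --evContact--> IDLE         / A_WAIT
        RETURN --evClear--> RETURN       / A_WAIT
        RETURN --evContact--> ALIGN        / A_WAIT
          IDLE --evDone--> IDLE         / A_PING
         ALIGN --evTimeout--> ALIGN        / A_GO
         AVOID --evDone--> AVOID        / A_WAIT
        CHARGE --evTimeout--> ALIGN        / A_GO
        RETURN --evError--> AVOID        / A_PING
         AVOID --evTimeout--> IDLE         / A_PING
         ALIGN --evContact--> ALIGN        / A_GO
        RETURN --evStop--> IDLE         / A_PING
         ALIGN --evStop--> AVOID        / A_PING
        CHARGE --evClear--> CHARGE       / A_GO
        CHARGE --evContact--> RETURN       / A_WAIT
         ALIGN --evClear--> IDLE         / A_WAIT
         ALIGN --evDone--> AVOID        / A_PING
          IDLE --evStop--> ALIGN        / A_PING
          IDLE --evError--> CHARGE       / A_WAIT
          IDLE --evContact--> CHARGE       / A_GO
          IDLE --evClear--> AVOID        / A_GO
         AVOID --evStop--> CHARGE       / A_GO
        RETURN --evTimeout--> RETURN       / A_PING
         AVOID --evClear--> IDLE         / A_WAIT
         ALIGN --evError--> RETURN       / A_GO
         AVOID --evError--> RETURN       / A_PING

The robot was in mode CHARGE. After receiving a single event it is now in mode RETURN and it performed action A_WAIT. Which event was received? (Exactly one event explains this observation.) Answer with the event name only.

evContact

try evError: (CHARGE, evError) → (CHARGE, A_PING)
try evClear: (CHARGE, evClear) → (CHARGE, A_GO)
try evContact: (CHARGE, evContact) → (RETURN, A_WAIT)  ← matches
try evStop: (CHARGE, evStop) → (RETURN, A_PING)
try evTimeout: (CHARGE, evTimeout) → (ALIGN, A_GO)
try evDone: (CHARGE, evDone) → (IDLE, A_WAIT)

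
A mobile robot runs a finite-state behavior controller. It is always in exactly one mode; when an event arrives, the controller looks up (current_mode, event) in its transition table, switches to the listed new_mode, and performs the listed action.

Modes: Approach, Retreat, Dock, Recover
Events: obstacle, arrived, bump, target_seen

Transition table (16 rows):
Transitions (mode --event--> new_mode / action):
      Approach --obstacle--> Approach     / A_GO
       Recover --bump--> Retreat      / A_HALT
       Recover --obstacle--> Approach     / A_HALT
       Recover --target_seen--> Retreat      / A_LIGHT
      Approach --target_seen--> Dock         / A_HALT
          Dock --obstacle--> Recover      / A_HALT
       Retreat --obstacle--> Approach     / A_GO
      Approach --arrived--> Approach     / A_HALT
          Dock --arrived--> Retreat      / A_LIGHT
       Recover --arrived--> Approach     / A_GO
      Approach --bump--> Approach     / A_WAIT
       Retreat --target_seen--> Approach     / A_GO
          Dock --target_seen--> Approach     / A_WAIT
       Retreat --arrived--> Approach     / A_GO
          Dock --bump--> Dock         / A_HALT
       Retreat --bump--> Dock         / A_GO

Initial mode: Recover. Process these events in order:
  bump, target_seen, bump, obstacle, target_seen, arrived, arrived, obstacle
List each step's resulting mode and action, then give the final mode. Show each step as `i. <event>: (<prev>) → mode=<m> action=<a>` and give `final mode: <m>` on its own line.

final mode: Approach

1. bump: (Recover) → mode=Retreat action=A_HALT
2. target_seen: (Retreat) → mode=Approach action=A_GO
3. bump: (Approach) → mode=Approach action=A_WAIT
4. obstacle: (Approach) → mode=Approach action=A_GO
5. target_seen: (Approach) → mode=Dock action=A_HALT
6. arrived: (Dock) → mode=Retreat action=A_LIGHT
7. arrived: (Retreat) → mode=Approach action=A_GO
8. obstacle: (Approach) → mode=Approach action=A_GO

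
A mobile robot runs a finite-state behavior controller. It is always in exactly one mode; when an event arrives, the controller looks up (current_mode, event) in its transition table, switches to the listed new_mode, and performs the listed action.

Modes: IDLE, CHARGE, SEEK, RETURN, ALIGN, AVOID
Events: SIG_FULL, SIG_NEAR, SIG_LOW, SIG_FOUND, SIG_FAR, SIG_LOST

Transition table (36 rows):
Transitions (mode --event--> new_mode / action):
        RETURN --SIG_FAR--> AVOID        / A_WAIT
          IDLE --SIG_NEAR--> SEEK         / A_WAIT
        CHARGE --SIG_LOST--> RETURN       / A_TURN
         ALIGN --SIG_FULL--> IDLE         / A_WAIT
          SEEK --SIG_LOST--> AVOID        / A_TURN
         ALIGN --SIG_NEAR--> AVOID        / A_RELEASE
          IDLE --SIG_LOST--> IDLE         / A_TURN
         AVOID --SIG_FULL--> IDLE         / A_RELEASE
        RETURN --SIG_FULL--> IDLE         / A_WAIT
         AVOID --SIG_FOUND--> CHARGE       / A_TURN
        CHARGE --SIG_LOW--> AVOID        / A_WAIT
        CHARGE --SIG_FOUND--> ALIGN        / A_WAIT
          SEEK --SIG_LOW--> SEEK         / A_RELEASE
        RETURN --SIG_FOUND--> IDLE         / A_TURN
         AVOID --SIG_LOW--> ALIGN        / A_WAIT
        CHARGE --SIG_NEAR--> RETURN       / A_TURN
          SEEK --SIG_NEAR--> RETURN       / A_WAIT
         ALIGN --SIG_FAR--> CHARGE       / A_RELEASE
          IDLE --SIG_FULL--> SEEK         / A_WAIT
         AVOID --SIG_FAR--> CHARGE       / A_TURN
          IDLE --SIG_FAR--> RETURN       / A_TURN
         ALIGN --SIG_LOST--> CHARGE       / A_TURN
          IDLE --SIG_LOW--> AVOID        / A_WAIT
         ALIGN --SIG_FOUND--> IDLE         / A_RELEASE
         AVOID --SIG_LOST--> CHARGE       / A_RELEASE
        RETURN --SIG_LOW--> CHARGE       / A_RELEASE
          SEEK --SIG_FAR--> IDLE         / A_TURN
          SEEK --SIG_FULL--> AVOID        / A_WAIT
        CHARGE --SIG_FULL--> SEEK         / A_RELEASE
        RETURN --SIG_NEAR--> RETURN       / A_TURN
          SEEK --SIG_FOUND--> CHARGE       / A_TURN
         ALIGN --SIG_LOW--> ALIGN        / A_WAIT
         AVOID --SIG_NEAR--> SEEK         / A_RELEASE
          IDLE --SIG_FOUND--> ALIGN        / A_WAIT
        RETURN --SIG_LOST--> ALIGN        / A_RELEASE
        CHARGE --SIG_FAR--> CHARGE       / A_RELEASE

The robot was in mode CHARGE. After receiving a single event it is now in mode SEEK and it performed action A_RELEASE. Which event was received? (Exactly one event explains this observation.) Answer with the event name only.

SIG_FULL

try SIG_FULL: (CHARGE, SIG_FULL) → (SEEK, A_RELEASE)  ← matches
try SIG_NEAR: (CHARGE, SIG_NEAR) → (RETURN, A_TURN)
try SIG_LOW: (CHARGE, SIG_LOW) → (AVOID, A_WAIT)
try SIG_FOUND: (CHARGE, SIG_FOUND) → (ALIGN, A_WAIT)
try SIG_FAR: (CHARGE, SIG_FAR) → (CHARGE, A_RELEASE)
try SIG_LOST: (CHARGE, SIG_LOST) → (RETURN, A_TURN)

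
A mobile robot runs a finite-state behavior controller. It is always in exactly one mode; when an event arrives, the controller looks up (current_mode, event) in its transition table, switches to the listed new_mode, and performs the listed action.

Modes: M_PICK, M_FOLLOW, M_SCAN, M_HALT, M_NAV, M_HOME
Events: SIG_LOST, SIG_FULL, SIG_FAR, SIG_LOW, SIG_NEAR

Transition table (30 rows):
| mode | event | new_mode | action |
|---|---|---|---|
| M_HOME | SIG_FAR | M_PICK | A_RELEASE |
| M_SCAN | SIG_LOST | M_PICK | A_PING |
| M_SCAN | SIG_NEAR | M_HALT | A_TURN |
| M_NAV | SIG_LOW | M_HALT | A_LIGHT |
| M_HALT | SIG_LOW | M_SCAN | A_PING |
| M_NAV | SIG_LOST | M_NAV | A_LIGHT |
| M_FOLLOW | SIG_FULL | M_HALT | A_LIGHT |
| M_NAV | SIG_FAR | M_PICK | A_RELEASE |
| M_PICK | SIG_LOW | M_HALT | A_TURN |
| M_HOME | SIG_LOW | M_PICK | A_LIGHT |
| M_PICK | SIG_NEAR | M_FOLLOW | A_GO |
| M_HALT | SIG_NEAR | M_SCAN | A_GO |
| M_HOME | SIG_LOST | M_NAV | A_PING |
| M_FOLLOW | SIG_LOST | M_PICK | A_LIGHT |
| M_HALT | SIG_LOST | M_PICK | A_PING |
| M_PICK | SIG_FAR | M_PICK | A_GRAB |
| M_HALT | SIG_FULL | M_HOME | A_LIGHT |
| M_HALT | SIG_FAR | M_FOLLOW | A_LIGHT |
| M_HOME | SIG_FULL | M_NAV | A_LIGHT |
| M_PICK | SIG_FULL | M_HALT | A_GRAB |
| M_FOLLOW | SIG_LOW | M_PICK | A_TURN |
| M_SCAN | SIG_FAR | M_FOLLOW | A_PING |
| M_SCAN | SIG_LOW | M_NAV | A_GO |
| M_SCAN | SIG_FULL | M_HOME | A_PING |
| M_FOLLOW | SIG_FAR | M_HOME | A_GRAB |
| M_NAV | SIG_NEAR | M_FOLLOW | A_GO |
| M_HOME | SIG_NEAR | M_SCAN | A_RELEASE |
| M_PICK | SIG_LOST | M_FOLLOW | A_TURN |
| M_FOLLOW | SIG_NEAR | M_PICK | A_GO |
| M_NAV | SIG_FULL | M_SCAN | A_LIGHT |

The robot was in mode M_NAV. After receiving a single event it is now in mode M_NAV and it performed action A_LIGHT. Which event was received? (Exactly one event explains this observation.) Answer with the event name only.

try SIG_LOST: (M_NAV, SIG_LOST) → (M_NAV, A_LIGHT)  ← matches
try SIG_FULL: (M_NAV, SIG_FULL) → (M_SCAN, A_LIGHT)
try SIG_FAR: (M_NAV, SIG_FAR) → (M_PICK, A_RELEASE)
try SIG_LOW: (M_NAV, SIG_LOW) → (M_HALT, A_LIGHT)
try SIG_NEAR: (M_NAV, SIG_NEAR) → (M_FOLLOW, A_GO)

SIG_LOST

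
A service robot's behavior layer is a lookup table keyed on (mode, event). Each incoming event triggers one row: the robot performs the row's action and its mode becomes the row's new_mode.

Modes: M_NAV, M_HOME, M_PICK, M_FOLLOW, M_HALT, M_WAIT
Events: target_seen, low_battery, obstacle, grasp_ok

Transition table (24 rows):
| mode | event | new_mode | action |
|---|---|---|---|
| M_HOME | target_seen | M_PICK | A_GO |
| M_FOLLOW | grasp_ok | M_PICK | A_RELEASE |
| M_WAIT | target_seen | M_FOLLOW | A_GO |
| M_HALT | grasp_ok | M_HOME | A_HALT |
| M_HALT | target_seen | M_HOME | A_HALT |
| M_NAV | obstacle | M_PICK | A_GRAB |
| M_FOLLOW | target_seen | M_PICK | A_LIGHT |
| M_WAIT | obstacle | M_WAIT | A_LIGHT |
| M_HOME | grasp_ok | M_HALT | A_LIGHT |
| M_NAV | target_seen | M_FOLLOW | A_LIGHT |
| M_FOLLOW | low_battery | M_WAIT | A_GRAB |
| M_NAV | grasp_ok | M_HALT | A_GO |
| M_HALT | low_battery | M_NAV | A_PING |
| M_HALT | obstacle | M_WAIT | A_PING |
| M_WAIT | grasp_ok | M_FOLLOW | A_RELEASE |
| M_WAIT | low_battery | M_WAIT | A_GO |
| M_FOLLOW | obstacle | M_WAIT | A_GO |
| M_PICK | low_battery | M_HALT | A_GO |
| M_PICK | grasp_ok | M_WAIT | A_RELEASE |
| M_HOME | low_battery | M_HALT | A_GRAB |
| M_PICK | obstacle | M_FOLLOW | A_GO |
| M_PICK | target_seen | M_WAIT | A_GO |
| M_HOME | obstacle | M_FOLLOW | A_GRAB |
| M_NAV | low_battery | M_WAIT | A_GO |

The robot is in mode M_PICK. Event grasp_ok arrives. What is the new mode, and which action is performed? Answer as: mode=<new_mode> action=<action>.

mode=M_WAIT action=A_RELEASE

current mode = M_PICK; filter table to that mode:
  (M_PICK, low_battery) → (M_HALT, A_GO)
  (M_PICK, grasp_ok) → (M_WAIT, A_RELEASE)  ← event matches
  (M_PICK, obstacle) → (M_FOLLOW, A_GO)
  (M_PICK, target_seen) → (M_WAIT, A_GO)
event = grasp_ok selects (M_WAIT, A_RELEASE)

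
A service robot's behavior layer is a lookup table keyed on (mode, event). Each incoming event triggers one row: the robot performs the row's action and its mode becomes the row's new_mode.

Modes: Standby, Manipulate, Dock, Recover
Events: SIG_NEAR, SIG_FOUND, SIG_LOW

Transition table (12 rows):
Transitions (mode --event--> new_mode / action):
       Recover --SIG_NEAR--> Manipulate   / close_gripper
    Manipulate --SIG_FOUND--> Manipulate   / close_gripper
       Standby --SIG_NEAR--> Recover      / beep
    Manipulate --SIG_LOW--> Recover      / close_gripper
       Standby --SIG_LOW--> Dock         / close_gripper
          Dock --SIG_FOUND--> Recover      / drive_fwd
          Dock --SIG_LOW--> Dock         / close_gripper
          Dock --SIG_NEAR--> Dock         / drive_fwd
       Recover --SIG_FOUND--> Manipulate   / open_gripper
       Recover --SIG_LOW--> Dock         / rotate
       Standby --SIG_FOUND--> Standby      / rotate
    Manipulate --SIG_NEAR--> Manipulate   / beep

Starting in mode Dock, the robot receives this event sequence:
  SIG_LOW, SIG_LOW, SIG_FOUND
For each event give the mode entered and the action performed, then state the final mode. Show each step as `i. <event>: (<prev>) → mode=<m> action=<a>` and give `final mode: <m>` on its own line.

1. SIG_LOW: (Dock) → mode=Dock action=close_gripper
2. SIG_LOW: (Dock) → mode=Dock action=close_gripper
3. SIG_FOUND: (Dock) → mode=Recover action=drive_fwd

final mode: Recover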